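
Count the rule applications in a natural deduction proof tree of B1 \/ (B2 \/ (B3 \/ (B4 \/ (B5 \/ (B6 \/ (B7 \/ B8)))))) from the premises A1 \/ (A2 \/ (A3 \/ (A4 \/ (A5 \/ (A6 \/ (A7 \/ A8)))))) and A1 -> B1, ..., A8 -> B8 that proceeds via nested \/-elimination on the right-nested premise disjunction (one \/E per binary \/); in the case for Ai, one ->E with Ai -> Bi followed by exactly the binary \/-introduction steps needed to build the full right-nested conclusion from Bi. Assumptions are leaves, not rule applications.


Constructive dilemma with 8 branches, all disjunctions right-nested:
- \/E: the premise has 7 binary \/, each eliminated once: 7 nodes.
- ->E: one per case (Ai with Ai -> Bi gives Bi): 8 nodes.
- \/I: in case i < n, Bi needs 1 step to form Bi \/ (B(i+1) \/ ...) and then i-1 steps to prepend B(i-1), ..., B1, i.e. i steps; in case i = n, B8 needs 7 prepend steps.
  \/I total = (1 + 2 + ... + 7) + 7 = 28 + 7 = 35 nodes.
Total = 7 + 8 + 35 = 50

50


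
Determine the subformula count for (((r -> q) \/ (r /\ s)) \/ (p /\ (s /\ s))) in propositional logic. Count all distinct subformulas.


Formula: (((r -> q) \/ (r /\ s)) \/ (p /\ (s /\ s)))
Subformulas found:
  1. q
  2. s
  3. r
  4. p
  5. (r -> q)
  6. (r /\ s)
  7. (s /\ s)
  8. (p /\ (s /\ s))
  9. ((r -> q) \/ (r /\ s))
  10. (((r -> q) \/ (r /\ s)) \/ (p /\ (s /\ s)))
Total distinct subformulas = 10

10


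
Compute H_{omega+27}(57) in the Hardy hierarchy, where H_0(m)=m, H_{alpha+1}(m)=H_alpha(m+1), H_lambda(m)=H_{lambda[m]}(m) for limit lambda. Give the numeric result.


H_{omega+27}(57):
Unwind the 27 successor steps: H_{omega+27}(57) = H_omega(57+27) = H_omega(84).
H_omega(m) = H_m(m) = m + m = 2m.
Result = 2 * 84 = 168

168


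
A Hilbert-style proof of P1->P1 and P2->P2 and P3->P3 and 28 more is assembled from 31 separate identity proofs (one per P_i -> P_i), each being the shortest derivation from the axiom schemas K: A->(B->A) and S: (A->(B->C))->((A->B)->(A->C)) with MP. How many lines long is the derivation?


The shortest proof of A->A from K and S in the Hilbert calculus has exactly 5 lines:
(1) K instance A->((A->A)->A), (2) S instance, (3) MP on 1,2, (4) K instance A->(A->A), (5) MP on 3,4.
For 31 independent identities: 31 * 5 = 155 lines total.

155


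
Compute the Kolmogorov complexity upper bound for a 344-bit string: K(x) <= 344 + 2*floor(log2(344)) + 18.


floor(log2(344)) = 8
2 * 8 = 16
K(x) <= 344 + 16 + 18 = 378

378


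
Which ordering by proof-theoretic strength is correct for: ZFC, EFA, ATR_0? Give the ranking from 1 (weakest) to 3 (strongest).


Ordering by consistency strength:
1. EFA
2. ATR_0
3. ZFC


ZFC=3, EFA=1, ATR_0=2


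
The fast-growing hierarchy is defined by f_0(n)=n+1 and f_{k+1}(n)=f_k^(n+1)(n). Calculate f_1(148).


f_1(148) = f_0^149(148)
f_0 adds 1 each time, applied 149 times.
f_1(148) = 148 + 149 = 297

297


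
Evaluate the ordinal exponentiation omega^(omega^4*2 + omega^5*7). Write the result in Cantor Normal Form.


omega^(omega^4*2 + omega^5*7):
In ordinal addition a term is absorbed by a following term of strictly larger exponent: 4 < 5, so omega^4*2 + omega^5*7 = omega^5*7.
omega raised to a CNF ordinal is a single CNF term: Result = omega^(omega^5*7)

omega^(omega^5*7)


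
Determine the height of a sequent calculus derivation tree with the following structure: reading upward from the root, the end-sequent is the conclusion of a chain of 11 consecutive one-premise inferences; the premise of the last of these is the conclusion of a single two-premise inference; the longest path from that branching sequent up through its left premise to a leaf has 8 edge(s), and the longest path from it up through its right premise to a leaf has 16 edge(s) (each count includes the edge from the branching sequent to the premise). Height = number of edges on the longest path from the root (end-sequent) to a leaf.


Longest path through the left premise: 8 edges (measured from the branching sequent)
Longest path through the right premise: 16 edges
Height of the subtree rooted at the branching sequent: max(8, 16) = 16
The branching sequent sits 11 edges above the root (the chain of one-premise inferences), so height = 16 + 11 = 27

27


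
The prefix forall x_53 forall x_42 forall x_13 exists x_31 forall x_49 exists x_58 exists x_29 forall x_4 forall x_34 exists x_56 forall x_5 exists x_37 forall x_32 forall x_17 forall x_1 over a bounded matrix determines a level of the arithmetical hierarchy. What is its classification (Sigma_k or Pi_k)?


Leading quantifier is forall, so the class is Pi.
Number of quantifier blocks = alternations + 1 = 8 + 1 = 9.
Classification: Pi_9

Pi_9


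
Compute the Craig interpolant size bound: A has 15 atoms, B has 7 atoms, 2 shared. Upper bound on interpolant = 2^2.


Shared atoms = 2
Craig interpolant size bound = 2^2
= 4

4


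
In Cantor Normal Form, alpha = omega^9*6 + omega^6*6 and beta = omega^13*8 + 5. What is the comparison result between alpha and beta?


Compare term by term from highest exponent:
alpha = omega^9*6 + omega^6*6
beta = omega^13*8 + 5
Term 1: alpha has omega^9*6, beta has omega^13*8
Term 2: alpha has omega^6*6, beta has omega^0*5
Result: alpha < beta

alpha < beta


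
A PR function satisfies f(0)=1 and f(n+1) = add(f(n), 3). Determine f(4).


f(0) = 1
f(1) = add(f(0), 3) = add(1, 3) = 4
f(2) = add(f(1), 3) = add(4, 3) = 7
f(3) = add(f(2), 3) = add(7, 3) = 10
f(4) = add(f(3), 3) = add(10, 3) = 13


13


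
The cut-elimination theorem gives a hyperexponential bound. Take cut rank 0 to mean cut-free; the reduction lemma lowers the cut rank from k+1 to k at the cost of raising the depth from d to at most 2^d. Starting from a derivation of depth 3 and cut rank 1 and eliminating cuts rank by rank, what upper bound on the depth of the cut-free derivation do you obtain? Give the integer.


Each rank reduction sends depth d to at most 2^d; cut rank r needs r reductions.
2_0(3) = 3
2_1(3) = 2^3 = 8
Cut-free depth bound = 8

8


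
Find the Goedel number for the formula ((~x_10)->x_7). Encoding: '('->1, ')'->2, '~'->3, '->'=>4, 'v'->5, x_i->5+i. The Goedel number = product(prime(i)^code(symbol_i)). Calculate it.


Formula: ((~x_10)->x_7)
Symbol codes: [1, 1, 3, 15, 2, 4, 12, 2]
Primes: [2, 3, 5, 7, 11, 13, 17, 19]
p_1^1 = 2^1 = 2
p_2^1 = 3^1 = 3
p_3^3 = 5^3 = 125
p_4^15 = 7^15 = 4747561509943
p_5^2 = 11^2 = 121
p_6^4 = 13^4 = 28561
p_7^12 = 17^12 = 582622237229761
p_8^2 = 19^2 = 361
Product = 2588122936553311245644895601758403157250

2588122936553311245644895601758403157250


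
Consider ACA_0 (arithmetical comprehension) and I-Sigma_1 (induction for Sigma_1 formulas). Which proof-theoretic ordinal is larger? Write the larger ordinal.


Proof-theoretic ordinal of ACA_0 (arithmetical comprehension): epsilon_0
Proof-theoretic ordinal of I-Sigma_1 (induction for Sigma_1 formulas): omega^omega
Comparing: omega^omega < epsilon_0.
The larger ordinal is epsilon_0 (from ACA_0 (arithmetical comprehension)).

epsilon_0


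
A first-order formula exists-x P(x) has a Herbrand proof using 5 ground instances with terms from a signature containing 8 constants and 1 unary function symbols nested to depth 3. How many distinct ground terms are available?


Herbrand terms by depth:
Depth 0: 8 constants
Depth 1: 8 new terms (running total: 16)
Depth 2: 8 new terms (running total: 24)
Depth 3: 8 new terms (running total: 32)
Total distinct ground terms = 32

32


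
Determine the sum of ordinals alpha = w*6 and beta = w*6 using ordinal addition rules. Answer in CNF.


Ordinal addition w*6 + w*6:
Both terms have the same exponent 1.
w^e*c + w^e*d = w^e*(c+d).
Result = w^1*(6+6) = w*12

w*12


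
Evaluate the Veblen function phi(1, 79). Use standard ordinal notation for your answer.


phi(1, 79):
phi(1, beta) = epsilon_beta (the beta-th epsilon number).
phi(1, 79) = epsilon_79

epsilon_79


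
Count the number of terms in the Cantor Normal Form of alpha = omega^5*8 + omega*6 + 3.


CNF: omega^5*8 + omega*6 + 3
Count the summands separated by '+':
  term 1: omega^5*8
  term 2: omega*6
  term 3: 3
Total terms = 3

3


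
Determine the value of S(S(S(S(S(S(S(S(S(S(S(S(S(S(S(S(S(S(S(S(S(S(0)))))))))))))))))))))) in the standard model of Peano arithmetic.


Counting successors applied to 0:
22 applications of S to 0 = 22

22


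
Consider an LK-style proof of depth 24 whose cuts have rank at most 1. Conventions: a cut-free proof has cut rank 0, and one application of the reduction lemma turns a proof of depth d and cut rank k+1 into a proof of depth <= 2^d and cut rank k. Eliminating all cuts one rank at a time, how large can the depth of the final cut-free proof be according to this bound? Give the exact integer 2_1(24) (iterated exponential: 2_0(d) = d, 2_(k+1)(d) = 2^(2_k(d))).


Each rank reduction sends depth d to at most 2^d; cut rank r needs r reductions.
2_0(24) = 24
2_1(24) = 2^24 = 16777216
Cut-free depth bound = 16777216

16777216


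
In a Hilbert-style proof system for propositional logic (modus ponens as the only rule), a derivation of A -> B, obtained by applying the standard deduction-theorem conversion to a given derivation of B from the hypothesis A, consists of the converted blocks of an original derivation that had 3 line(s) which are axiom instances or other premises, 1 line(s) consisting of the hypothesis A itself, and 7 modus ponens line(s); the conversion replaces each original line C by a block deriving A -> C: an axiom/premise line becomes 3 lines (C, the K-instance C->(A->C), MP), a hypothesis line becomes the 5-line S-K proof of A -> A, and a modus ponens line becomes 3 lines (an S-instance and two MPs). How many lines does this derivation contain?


Deduction-theorem conversion, block by block:
- 3 axiom/premise lines -> 3 lines each = 9
- 1 hypothesis lines -> 5 lines each (identity proof A->A) = 5
- 7 MP lines -> 3 lines each (S-instance, MP, MP) = 21
Total = 9 + 5 + 21 = 35 lines.

35


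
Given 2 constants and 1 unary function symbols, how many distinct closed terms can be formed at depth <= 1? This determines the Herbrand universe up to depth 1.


Herbrand terms by depth:
Depth 0: 2 constants
Depth 1: 2 new terms (running total: 4)
Total distinct ground terms = 4

4


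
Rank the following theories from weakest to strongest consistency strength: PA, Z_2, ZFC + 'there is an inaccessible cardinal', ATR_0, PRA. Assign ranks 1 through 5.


Ordering by consistency strength:
1. PRA
2. PA
3. ATR_0
4. Z_2
5. ZFC + 'there is an inaccessible cardinal'


PA=2, Z_2=4, ZFC + 'there is an inaccessible cardinal'=5, ATR_0=3, PRA=1


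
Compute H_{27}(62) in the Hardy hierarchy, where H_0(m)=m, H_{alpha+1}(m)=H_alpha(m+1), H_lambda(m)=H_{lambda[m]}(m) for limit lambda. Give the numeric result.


H_27(62):
For finite ordinals k, H_k(n) = n + k (each successor step adds 1).
H_27(62) = 62 + 27 = 89

89


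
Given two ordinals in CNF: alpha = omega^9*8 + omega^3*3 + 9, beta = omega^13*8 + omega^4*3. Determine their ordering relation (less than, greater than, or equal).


Compare term by term from highest exponent:
alpha = omega^9*8 + omega^3*3 + 9
beta = omega^13*8 + omega^4*3
Term 1: alpha has omega^9*8, beta has omega^13*8
Term 2: alpha has omega^3*3, beta has omega^4*3
Term 3: alpha has omega^0*9, beta has omega^0*0
Result: alpha < beta

alpha < beta


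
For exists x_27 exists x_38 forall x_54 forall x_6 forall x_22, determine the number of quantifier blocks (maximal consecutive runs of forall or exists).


Alternations = 1.
Blocks = alternations + 1 = 2

2


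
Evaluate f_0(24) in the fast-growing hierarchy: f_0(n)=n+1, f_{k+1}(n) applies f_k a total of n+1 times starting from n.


f_0(24) = 24 + 1 = 25

25


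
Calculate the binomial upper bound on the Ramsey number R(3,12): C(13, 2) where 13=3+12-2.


R(3,12) <= C(3+12-2, 3-1) = C(13, 2)
C(13, 2) = 13! / (2! * 11!)
= 78

78


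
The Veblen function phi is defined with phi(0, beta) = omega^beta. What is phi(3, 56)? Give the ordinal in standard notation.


phi(3, 56):
phi(3, beta) = eta_beta (the beta-th eta number, fixed point of zeta).
phi(3, 56) = eta_56

eta_56


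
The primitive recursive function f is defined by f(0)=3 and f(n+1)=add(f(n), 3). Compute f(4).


f(0) = 3
f(1) = add(f(0), 3) = add(3, 3) = 6
f(2) = add(f(1), 3) = add(6, 3) = 9
f(3) = add(f(2), 3) = add(9, 3) = 12
f(4) = add(f(3), 3) = add(12, 3) = 15


15


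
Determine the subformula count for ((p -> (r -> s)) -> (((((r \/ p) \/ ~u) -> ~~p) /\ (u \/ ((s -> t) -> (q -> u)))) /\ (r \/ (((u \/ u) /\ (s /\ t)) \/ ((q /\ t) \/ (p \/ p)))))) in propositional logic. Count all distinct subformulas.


Formula: ((p -> (r -> s)) -> (((((r \/ p) \/ ~u) -> ~~p) /\ (u \/ ((s -> t) -> (q -> u)))) /\ (r \/ (((u \/ u) /\ (s /\ t)) \/ ((q /\ t) \/ (p \/ p))))))
Subformulas found:
  1. r
  2. p
  3. q
  4. u
  5. s
  6. t
  7. ~p
  8. ~u
  9. ~~p
  10. (q -> u)
  11. (s /\ t)
  12. (q /\ t)
  13. (p \/ p)
  14. (r \/ p)
  15. (s -> t)
  16. (r -> s)
  17. (u \/ u)
  18. (p -> (r -> s))
  19. ((r \/ p) \/ ~u)
  20. ((u \/ u) /\ (s /\ t))
  21. ((q /\ t) \/ (p \/ p))
  22. ((s -> t) -> (q -> u))
  23. (((r \/ p) \/ ~u) -> ~~p)
  24. (u \/ ((s -> t) -> (q -> u)))
  25. (((u \/ u) /\ (s /\ t)) \/ ((q /\ t) \/ (p \/ p)))
  26. (r \/ (((u \/ u) /\ (s /\ t)) \/ ((q /\ t) \/ (p \/ p))))
  27. ((((r \/ p) \/ ~u) -> ~~p) /\ (u \/ ((s -> t) -> (q -> u))))
  28. (((((r \/ p) \/ ~u) -> ~~p) /\ (u \/ ((s -> t) -> (q -> u)))) /\ (r \/ (((u \/ u) /\ (s /\ t)) \/ ((q /\ t) \/ (p \/ p)))))
  29. ((p -> (r -> s)) -> (((((r \/ p) \/ ~u) -> ~~p) /\ (u \/ ((s -> t) -> (q -> u)))) /\ (r \/ (((u \/ u) /\ (s /\ t)) \/ ((q /\ t) \/ (p \/ p))))))
Total distinct subformulas = 29

29


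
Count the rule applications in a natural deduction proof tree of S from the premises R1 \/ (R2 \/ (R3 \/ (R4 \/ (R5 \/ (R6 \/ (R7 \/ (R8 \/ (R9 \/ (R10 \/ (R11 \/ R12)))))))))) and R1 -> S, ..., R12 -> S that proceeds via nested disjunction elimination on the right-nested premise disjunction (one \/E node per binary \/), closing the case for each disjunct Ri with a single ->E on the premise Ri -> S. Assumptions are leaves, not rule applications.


The premise R1 \/ (R2 \/ (R3 \/ (R4 \/ (R5 \/ (R6 \/ (R7 \/ (R8 \/ (R9 \/ (R10 \/ (R11 \/ R12)))))))))) contains 12 disjuncts, hence 11 binary \/ connectives.
- Each binary \/ is eliminated once: 11 \/E nodes.
- Each of the 12 cases Ri derives S by one ->E with Ri -> S: 12 ->E nodes.
Total = 11 + 12 = 23

23


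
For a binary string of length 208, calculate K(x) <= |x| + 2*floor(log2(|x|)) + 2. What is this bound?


floor(log2(208)) = 7
2 * 7 = 14
K(x) <= 208 + 14 + 2 = 224

224


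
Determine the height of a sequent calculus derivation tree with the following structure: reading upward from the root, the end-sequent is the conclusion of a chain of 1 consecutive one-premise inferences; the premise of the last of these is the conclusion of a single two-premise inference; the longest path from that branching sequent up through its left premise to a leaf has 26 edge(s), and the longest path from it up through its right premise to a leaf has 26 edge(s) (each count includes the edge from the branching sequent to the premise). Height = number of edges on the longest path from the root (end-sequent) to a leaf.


Longest path through the left premise: 26 edges (measured from the branching sequent)
Longest path through the right premise: 26 edges
Height of the subtree rooted at the branching sequent: max(26, 26) = 26
The branching sequent sits 1 edges above the root (the chain of one-premise inferences), so height = 26 + 1 = 27

27


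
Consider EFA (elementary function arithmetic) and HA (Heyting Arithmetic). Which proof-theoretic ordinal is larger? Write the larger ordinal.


Proof-theoretic ordinal of EFA (elementary function arithmetic): omega^3
Proof-theoretic ordinal of HA (Heyting Arithmetic): epsilon_0
Comparing: omega^3 < epsilon_0.
The larger ordinal is epsilon_0 (from HA (Heyting Arithmetic)).

epsilon_0


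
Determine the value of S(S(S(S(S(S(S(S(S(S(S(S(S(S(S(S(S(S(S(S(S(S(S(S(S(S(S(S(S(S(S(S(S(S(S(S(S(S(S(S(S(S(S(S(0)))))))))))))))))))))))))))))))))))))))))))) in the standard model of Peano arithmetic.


Counting successors applied to 0:
44 applications of S to 0 = 44

44


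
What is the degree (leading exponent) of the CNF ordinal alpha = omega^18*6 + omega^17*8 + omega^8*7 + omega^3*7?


CNF: omega^18*6 + omega^17*8 + omega^8*7 + omega^3*7
The leading term is omega^18*6, which has exponent 18.

18


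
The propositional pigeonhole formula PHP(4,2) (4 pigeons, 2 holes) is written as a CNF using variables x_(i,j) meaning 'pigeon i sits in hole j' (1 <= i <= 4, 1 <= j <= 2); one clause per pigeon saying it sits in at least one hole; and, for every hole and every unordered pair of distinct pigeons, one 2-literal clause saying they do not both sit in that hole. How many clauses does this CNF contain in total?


PHP(4,2): 4 pigeons, 2 holes, 4*2 = 8 variables.
- pigeon clauses: one per pigeon -> 4 clauses
- hole clauses: 2 holes * C(4,2) = 2 * 6 -> 12 clauses
Total clauses = 4 + 12 = 16

16


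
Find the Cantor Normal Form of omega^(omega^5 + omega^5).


omega^(omega^5 + omega^5):
Both terms of the exponent have the same exponent 5, so they merge: omega^5 + omega^5 = omega^5*(1+1) = omega^5*2.
omega raised to a CNF ordinal is a single CNF term: Result = omega^(omega^5*2)

omega^(omega^5*2)


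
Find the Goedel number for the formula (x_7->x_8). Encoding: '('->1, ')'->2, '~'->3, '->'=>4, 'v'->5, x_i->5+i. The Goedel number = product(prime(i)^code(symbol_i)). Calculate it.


Formula: (x_7->x_8)
Symbol codes: [1, 12, 4, 13, 2]
Primes: [2, 3, 5, 7, 11]
p_1^1 = 2^1 = 2
p_2^12 = 3^12 = 531441
p_3^4 = 5^4 = 625
p_4^13 = 7^13 = 96889010407
p_5^2 = 11^2 = 121
Product = 7787982377680606158750

7787982377680606158750


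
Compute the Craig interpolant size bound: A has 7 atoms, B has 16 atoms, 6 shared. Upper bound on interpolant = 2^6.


Shared atoms = 6
Craig interpolant size bound = 2^6
= 64

64


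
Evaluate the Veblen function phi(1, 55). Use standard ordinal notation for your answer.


phi(1, 55):
phi(1, beta) = epsilon_beta (the beta-th epsilon number).
phi(1, 55) = epsilon_55

epsilon_55


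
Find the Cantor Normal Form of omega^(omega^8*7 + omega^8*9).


omega^(omega^8*7 + omega^8*9):
Both terms of the exponent have the same exponent 8, so they merge: omega^8*7 + omega^8*9 = omega^8*(7+9) = omega^8*16.
omega raised to a CNF ordinal is a single CNF term: Result = omega^(omega^8*16)

omega^(omega^8*16)


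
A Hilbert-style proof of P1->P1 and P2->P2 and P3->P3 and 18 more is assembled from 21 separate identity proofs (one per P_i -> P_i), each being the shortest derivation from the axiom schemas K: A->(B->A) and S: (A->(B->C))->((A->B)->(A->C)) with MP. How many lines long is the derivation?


The shortest proof of A->A from K and S in the Hilbert calculus has exactly 5 lines:
(1) K instance A->((A->A)->A), (2) S instance, (3) MP on 1,2, (4) K instance A->(A->A), (5) MP on 3,4.
For 21 independent identities: 21 * 5 = 105 lines total.

105


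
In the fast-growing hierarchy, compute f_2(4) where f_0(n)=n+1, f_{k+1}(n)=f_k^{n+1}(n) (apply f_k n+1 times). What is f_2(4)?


f_2(4) = f_1^5(4)
f_1(m) = 2m + 1.
Iterating: f_1^k(n) = 2^k*(n+1) - 1.
f_2(4) = 2^5*(4+1) - 1 = 32*5 - 1 = 159

159


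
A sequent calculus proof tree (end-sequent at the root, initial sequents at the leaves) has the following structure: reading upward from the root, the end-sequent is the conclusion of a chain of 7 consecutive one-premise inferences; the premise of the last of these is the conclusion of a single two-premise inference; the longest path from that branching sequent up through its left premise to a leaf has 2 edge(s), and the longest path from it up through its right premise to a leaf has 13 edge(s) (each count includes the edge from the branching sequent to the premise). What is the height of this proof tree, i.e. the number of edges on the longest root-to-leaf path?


Longest path through the left premise: 2 edges (measured from the branching sequent)
Longest path through the right premise: 13 edges
Height of the subtree rooted at the branching sequent: max(2, 13) = 13
The branching sequent sits 7 edges above the root (the chain of one-premise inferences), so height = 13 + 7 = 20

20


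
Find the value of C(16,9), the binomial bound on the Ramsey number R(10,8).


R(10,8) <= C(10+8-2, 10-1) = C(16, 9)
C(16, 9) = 16! / (9! * 7!)
= 11440

11440


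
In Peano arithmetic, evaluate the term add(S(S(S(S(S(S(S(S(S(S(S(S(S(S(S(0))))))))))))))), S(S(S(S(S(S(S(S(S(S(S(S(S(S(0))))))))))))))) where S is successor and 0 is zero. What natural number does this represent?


add(S^15(0), S^14(0)):
S^15(0) = 15
S^14(0) = 14
15 + 14 = 29

29


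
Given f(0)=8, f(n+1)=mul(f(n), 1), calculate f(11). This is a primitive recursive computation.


f(0) = 8
f(1) = mul(f(0), 1) = mul(8, 1) = 8
f(2) = mul(f(1), 1) = mul(8, 1) = 8
f(3) = mul(f(2), 1) = mul(8, 1) = 8
f(4) = mul(f(3), 1) = mul(8, 1) = 8
f(5) = mul(f(4), 1) = mul(8, 1) = 8
f(6) = mul(f(5), 1) = mul(8, 1) = 8
f(7) = mul(f(6), 1) = mul(8, 1) = 8
f(8) = mul(f(7), 1) = mul(8, 1) = 8
f(9) = mul(f(8), 1) = mul(8, 1) = 8
f(10) = mul(f(9), 1) = mul(8, 1) = 8
f(11) = mul(f(10), 1) = mul(8, 1) = 8


8


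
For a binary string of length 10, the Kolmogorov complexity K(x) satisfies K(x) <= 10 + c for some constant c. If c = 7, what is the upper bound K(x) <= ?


K(x) <= |x| + c = 10 + 7 = 17

17


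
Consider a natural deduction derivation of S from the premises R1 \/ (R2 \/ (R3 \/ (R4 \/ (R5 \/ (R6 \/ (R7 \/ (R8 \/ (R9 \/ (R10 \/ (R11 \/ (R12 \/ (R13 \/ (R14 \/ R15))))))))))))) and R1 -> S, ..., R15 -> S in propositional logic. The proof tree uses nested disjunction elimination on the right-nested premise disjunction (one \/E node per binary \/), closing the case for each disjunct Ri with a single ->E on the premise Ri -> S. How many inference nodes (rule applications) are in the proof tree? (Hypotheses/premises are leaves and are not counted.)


The premise R1 \/ (R2 \/ (R3 \/ (R4 \/ (R5 \/ (R6 \/ (R7 \/ (R8 \/ (R9 \/ (R10 \/ (R11 \/ (R12 \/ (R13 \/ (R14 \/ R15))))))))))))) contains 15 disjuncts, hence 14 binary \/ connectives.
- Each binary \/ is eliminated once: 14 \/E nodes.
- Each of the 15 cases Ri derives S by one ->E with Ri -> S: 15 ->E nodes.
Total = 14 + 15 = 29

29


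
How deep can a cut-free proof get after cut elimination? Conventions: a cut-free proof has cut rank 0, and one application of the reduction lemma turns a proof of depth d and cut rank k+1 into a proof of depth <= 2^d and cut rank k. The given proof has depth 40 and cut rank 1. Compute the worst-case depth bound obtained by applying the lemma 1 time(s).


Each rank reduction sends depth d to at most 2^d; cut rank r needs r reductions.
2_0(40) = 40
2_1(40) = 2^40 = 1099511627776
Cut-free depth bound = 1099511627776

1099511627776


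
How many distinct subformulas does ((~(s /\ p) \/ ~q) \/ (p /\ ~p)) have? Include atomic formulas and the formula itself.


Formula: ((~(s /\ p) \/ ~q) \/ (p /\ ~p))
Subformulas found:
  1. q
  2. s
  3. p
  4. ~p
  5. ~q
  6. (s /\ p)
  7. ~(s /\ p)
  8. (p /\ ~p)
  9. (~(s /\ p) \/ ~q)
  10. ((~(s /\ p) \/ ~q) \/ (p /\ ~p))
Total distinct subformulas = 10

10


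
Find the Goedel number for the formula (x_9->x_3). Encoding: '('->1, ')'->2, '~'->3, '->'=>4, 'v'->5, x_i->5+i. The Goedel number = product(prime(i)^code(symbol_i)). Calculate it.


Formula: (x_9->x_3)
Symbol codes: [1, 14, 4, 8, 2]
Primes: [2, 3, 5, 7, 11]
p_1^1 = 2^1 = 2
p_2^14 = 3^14 = 4782969
p_3^4 = 5^4 = 625
p_4^8 = 7^8 = 5764801
p_5^2 = 11^2 = 121
Product = 4170395751718061250

4170395751718061250


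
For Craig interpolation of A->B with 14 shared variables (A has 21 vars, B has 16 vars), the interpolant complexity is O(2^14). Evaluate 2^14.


Shared atoms = 14
Craig interpolant size bound = 2^14
= 16384

16384


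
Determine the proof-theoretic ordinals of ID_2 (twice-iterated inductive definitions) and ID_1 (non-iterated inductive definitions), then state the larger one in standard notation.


Proof-theoretic ordinal of ID_2 (twice-iterated inductive definitions): psi_0(epsilon_{Omega_2+1})
Proof-theoretic ordinal of ID_1 (non-iterated inductive definitions): psi_0(epsilon_{Omega+1})
Comparing: psi_0(epsilon_{Omega+1}) < psi_0(epsilon_{Omega_2+1}).
The larger ordinal is psi_0(epsilon_{Omega_2+1}) (from ID_2 (twice-iterated inductive definitions)).

psi_0(epsilon_{Omega_2+1})


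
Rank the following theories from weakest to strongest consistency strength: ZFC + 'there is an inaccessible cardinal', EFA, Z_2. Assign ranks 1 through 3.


Ordering by consistency strength:
1. EFA
2. Z_2
3. ZFC + 'there is an inaccessible cardinal'


ZFC + 'there is an inaccessible cardinal'=3, EFA=1, Z_2=2


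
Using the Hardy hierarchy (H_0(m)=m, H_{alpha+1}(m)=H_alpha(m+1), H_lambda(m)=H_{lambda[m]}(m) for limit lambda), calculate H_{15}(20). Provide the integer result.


H_15(20):
For finite ordinals k, H_k(n) = n + k (each successor step adds 1).
H_15(20) = 20 + 15 = 35

35


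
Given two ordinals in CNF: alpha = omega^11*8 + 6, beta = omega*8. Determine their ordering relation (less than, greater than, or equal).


Compare term by term from highest exponent:
alpha = omega^11*8 + 6
beta = omega*8
Term 1: alpha has omega^11*8, beta has omega^1*8
Term 2: alpha has omega^0*6, beta has omega^0*0
Result: alpha > beta

alpha > beta


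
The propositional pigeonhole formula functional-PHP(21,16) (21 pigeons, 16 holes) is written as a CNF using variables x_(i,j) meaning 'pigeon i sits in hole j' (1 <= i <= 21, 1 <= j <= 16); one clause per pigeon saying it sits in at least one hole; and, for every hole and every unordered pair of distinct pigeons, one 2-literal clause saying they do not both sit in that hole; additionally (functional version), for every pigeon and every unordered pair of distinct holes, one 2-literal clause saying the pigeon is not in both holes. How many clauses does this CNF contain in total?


functional-PHP(21,16): 21 pigeons, 16 holes, 21*16 = 336 variables.
- pigeon clauses: one per pigeon -> 21 clauses
- hole clauses: 16 holes * C(21,2) = 16 * 210 -> 3360 clauses
- functional clauses: 21 pigeons * C(16,2) = 21 * 120 -> 2520 clauses
Total clauses = 21 + 3360 + 2520 = 5901

5901


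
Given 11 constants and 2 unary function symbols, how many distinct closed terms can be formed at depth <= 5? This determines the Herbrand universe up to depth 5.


Herbrand terms by depth:
Depth 0: 11 constants
Depth 1: 22 new terms (running total: 33)
Depth 2: 44 new terms (running total: 77)
Depth 3: 88 new terms (running total: 165)
Depth 4: 176 new terms (running total: 341)
Depth 5: 352 new terms (running total: 693)
Total distinct ground terms = 693

693


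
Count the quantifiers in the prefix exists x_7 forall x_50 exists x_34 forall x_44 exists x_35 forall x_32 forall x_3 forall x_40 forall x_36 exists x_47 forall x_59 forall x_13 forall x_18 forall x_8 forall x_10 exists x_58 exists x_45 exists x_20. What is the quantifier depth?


Quantifier prefix has 18 quantifier symbols.
Quantifier depth = 18

18


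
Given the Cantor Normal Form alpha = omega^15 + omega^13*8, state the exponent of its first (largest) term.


CNF: omega^15 + omega^13*8
The leading term is omega^15, which has exponent 15.

15


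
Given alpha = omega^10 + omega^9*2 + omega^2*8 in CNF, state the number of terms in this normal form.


CNF: omega^10 + omega^9*2 + omega^2*8
Count the summands separated by '+':
  term 1: omega^10
  term 2: omega^9*2
  term 3: omega^2*8
Total terms = 3

3


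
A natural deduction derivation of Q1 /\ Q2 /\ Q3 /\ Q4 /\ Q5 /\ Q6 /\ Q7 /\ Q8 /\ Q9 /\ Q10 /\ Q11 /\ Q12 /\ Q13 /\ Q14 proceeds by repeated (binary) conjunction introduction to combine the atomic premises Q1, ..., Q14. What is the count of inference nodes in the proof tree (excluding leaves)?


The target conjunction has 14 conjuncts, i.e. 13 binary /\ connectives.
Each conjunction-intro joins two pieces, so 14 atoms require 14-1 = 13 applications.
Total inference nodes = 13

13


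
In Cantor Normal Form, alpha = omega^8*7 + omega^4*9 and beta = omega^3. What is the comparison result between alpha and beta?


Compare term by term from highest exponent:
alpha = omega^8*7 + omega^4*9
beta = omega^3
Term 1: alpha has omega^8*7, beta has omega^3*1
Term 2: alpha has omega^4*9, beta has omega^0*0
Result: alpha > beta

alpha > beta


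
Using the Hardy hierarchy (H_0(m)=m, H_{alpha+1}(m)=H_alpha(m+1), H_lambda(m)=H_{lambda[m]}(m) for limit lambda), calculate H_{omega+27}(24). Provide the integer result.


H_{omega+27}(24):
Unwind the 27 successor steps: H_{omega+27}(24) = H_omega(24+27) = H_omega(51).
H_omega(m) = H_m(m) = m + m = 2m.
Result = 2 * 51 = 102

102


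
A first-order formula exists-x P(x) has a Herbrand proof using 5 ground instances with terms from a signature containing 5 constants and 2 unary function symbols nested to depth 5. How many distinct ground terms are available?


Herbrand terms by depth:
Depth 0: 5 constants
Depth 1: 10 new terms (running total: 15)
Depth 2: 20 new terms (running total: 35)
Depth 3: 40 new terms (running total: 75)
Depth 4: 80 new terms (running total: 155)
Depth 5: 160 new terms (running total: 315)
Total distinct ground terms = 315

315


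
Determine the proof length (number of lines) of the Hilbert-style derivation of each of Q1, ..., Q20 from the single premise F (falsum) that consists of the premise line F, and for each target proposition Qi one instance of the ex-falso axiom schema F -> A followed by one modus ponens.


Ex falso, line by line:
- 1 premise line (F)
- 20 targets, each needing 1 axiom instance (F -> Qi) + 1 MP = 2 lines: 2 * 20 = 40
Total = 1 + 40 = 41 lines.

41


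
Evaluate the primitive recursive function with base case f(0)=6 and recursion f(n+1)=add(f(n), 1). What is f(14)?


f(0) = 6
f(1) = add(f(0), 1) = add(6, 1) = 7
f(2) = add(f(1), 1) = add(7, 1) = 8
f(3) = add(f(2), 1) = add(8, 1) = 9
f(4) = add(f(3), 1) = add(9, 1) = 10
f(5) = add(f(4), 1) = add(10, 1) = 11
f(6) = add(f(5), 1) = add(11, 1) = 12
f(7) = add(f(6), 1) = add(12, 1) = 13
f(8) = add(f(7), 1) = add(13, 1) = 14
f(9) = add(f(8), 1) = add(14, 1) = 15
f(10) = add(f(9), 1) = add(15, 1) = 16
f(11) = add(f(10), 1) = add(16, 1) = 17
f(12) = add(f(11), 1) = add(17, 1) = 18
f(13) = add(f(12), 1) = add(18, 1) = 19
f(14) = add(f(13), 1) = add(19, 1) = 20


20


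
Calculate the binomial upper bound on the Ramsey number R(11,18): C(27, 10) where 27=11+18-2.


R(11,18) <= C(11+18-2, 11-1) = C(27, 10)
C(27, 10) = 27! / (10! * 17!)
= 8436285

8436285


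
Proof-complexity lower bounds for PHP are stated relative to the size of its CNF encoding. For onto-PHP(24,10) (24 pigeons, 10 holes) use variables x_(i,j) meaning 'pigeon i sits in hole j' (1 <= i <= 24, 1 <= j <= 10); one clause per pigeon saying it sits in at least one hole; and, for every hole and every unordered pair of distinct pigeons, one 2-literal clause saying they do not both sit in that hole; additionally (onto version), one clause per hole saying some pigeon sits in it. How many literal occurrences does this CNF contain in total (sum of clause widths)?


onto-PHP(24,10): 24 pigeons, 10 holes, 24*10 = 240 variables.
- pigeon clauses: one per pigeon -> 24 clauses of width 10 -> 240 literals
- hole clauses: 10 holes * C(24,2) = 10 * 276 -> 2760 clauses of width 2 -> 5520 literals
- onto clauses: one per hole -> 10 clauses of width 24 -> 240 literals
Total literal occurrences = 240 + 5520 + 240 = 6000

6000


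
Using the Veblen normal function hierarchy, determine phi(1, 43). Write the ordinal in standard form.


phi(1, 43):
phi(1, beta) = epsilon_beta (the beta-th epsilon number).
phi(1, 43) = epsilon_43

epsilon_43


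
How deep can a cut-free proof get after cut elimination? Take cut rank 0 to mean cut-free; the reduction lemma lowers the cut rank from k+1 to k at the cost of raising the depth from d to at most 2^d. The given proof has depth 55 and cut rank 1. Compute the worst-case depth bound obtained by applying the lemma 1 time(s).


Each rank reduction sends depth d to at most 2^d; cut rank r needs r reductions.
2_0(55) = 55
2_1(55) = 2^55 = 36028797018963968
Cut-free depth bound = 36028797018963968

36028797018963968


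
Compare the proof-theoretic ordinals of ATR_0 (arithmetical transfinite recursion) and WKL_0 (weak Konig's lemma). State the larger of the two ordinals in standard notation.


Proof-theoretic ordinal of ATR_0 (arithmetical transfinite recursion): Gamma_0
Proof-theoretic ordinal of WKL_0 (weak Konig's lemma): omega^omega
Comparing: omega^omega < Gamma_0.
The larger ordinal is Gamma_0 (from ATR_0 (arithmetical transfinite recursion)).

Gamma_0


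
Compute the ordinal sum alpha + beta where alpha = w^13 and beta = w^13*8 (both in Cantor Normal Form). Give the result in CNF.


Ordinal addition w^13 + w^13*8:
Both terms have the same exponent 13.
w^e*c + w^e*d = w^e*(c+d).
Result = w^13*(1+8) = w^13*9

w^13*9


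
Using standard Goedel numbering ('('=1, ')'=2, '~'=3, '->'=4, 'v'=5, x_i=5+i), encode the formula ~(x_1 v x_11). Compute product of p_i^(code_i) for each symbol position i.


Formula: ~(x_1 v x_11)
Symbol codes: [3, 1, 6, 5, 16, 2]
Primes: [2, 3, 5, 7, 11, 13]
p_1^3 = 2^3 = 8
p_2^1 = 3^1 = 3
p_3^6 = 5^6 = 15625
p_4^5 = 7^5 = 16807
p_5^16 = 11^16 = 45949729863572161
p_6^2 = 13^2 = 169
Product = 48943061834656007016623625000

48943061834656007016623625000


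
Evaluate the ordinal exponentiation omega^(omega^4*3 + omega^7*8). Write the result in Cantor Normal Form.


omega^(omega^4*3 + omega^7*8):
In ordinal addition a term is absorbed by a following term of strictly larger exponent: 4 < 7, so omega^4*3 + omega^7*8 = omega^7*8.
omega raised to a CNF ordinal is a single CNF term: Result = omega^(omega^7*8)

omega^(omega^7*8)


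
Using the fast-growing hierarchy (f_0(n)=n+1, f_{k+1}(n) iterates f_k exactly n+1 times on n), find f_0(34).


f_0(34) = 34 + 1 = 35

35


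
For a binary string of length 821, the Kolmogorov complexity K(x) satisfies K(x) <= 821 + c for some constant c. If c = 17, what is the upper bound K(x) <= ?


K(x) <= |x| + c = 821 + 17 = 838

838


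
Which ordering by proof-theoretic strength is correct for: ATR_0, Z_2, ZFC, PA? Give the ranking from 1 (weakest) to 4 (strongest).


Ordering by consistency strength:
1. PA
2. ATR_0
3. Z_2
4. ZFC


ATR_0=2, Z_2=3, ZFC=4, PA=1


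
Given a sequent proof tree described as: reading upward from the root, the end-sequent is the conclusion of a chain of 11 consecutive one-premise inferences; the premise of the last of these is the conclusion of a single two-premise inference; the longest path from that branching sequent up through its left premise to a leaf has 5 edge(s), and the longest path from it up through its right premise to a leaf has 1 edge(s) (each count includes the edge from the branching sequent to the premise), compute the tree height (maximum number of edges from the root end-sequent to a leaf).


Longest path through the left premise: 5 edges (measured from the branching sequent)
Longest path through the right premise: 1 edges
Height of the subtree rooted at the branching sequent: max(5, 1) = 5
The branching sequent sits 11 edges above the root (the chain of one-premise inferences), so height = 5 + 11 = 16

16


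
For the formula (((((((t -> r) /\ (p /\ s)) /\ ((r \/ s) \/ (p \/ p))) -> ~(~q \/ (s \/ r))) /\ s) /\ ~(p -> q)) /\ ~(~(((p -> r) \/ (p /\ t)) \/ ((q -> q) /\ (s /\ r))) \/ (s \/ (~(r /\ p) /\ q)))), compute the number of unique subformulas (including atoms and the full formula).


Formula: (((((((t -> r) /\ (p /\ s)) /\ ((r \/ s) \/ (p \/ p))) -> ~(~q \/ (s \/ r))) /\ s) /\ ~(p -> q)) /\ ~(~(((p -> r) \/ (p /\ t)) \/ ((q -> q) /\ (s /\ r))) \/ (s \/ (~(r /\ p) /\ q))))
Subformulas found:
  1. r
  2. p
  3. q
  4. s
  5. t
  6. ~q
  7. (r \/ s)
  8. (r /\ p)
  9. (s /\ r)
  10. (q -> q)
  11. (p -> q)
  12. (p /\ t)
  13. (p -> r)
  14. (p /\ s)
  15. (p \/ p)
  16. (s \/ r)
  17. (t -> r)
  18. ~(p -> q)
  19. ~(r /\ p)
  20. (~q \/ (s \/ r))
  21. (~(r /\ p) /\ q)
  22. ~(~q \/ (s \/ r))
  23. ((r \/ s) \/ (p \/ p))
  24. ((t -> r) /\ (p /\ s))
  25. ((q -> q) /\ (s /\ r))
  26. ((p -> r) \/ (p /\ t))
  27. (s \/ (~(r /\ p) /\ q))
  28. (((t -> r) /\ (p /\ s)) /\ ((r \/ s) \/ (p \/ p)))
  29. (((p -> r) \/ (p /\ t)) \/ ((q -> q) /\ (s /\ r)))
  30. ~(((p -> r) \/ (p /\ t)) \/ ((q -> q) /\ (s /\ r)))
  31. ((((t -> r) /\ (p /\ s)) /\ ((r \/ s) \/ (p \/ p))) -> ~(~q \/ (s \/ r)))
  32. (((((t -> r) /\ (p /\ s)) /\ ((r \/ s) \/ (p \/ p))) -> ~(~q \/ (s \/ r))) /\ s)
  33. (~(((p -> r) \/ (p /\ t)) \/ ((q -> q) /\ (s /\ r))) \/ (s \/ (~(r /\ p) /\ q)))
  34. ~(~(((p -> r) \/ (p /\ t)) \/ ((q -> q) /\ (s /\ r))) \/ (s \/ (~(r /\ p) /\ q)))
  35. ((((((t -> r) /\ (p /\ s)) /\ ((r \/ s) \/ (p \/ p))) -> ~(~q \/ (s \/ r))) /\ s) /\ ~(p -> q))
  36. (((((((t -> r) /\ (p /\ s)) /\ ((r \/ s) \/ (p \/ p))) -> ~(~q \/ (s \/ r))) /\ s) /\ ~(p -> q)) /\ ~(~(((p -> r) \/ (p /\ t)) \/ ((q -> q) /\ (s /\ r))) \/ (s \/ (~(r /\ p) /\ q))))
Total distinct subformulas = 36

36


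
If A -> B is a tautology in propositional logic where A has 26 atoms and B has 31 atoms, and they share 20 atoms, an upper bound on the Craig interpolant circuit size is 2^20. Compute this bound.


Shared atoms = 20
Craig interpolant size bound = 2^20
= 1048576

1048576


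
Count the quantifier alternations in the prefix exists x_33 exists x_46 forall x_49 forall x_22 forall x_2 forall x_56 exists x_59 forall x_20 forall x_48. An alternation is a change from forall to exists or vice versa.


Walk the prefix and count type changes:
  position 1: exists -> exists
  position 2: exists -> forall <-- alternation
  position 3: forall -> forall
  position 4: forall -> forall
  position 5: forall -> forall
  position 6: forall -> exists <-- alternation
  position 7: exists -> forall <-- alternation
  position 8: forall -> forall
Total alternations = 3

3


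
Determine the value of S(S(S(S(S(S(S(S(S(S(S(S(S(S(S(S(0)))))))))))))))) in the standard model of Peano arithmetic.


Counting successors applied to 0:
16 applications of S to 0 = 16

16


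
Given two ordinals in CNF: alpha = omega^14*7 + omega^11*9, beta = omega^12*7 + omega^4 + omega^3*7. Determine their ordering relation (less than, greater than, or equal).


Compare term by term from highest exponent:
alpha = omega^14*7 + omega^11*9
beta = omega^12*7 + omega^4 + omega^3*7
Term 1: alpha has omega^14*7, beta has omega^12*7
Term 2: alpha has omega^11*9, beta has omega^4*1
Term 3: alpha has omega^0*0, beta has omega^3*7
Result: alpha > beta

alpha > beta


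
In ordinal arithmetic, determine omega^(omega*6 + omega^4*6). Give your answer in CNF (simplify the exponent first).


omega^(omega*6 + omega^4*6):
In ordinal addition a term is absorbed by a following term of strictly larger exponent: 1 < 4, so omega*6 + omega^4*6 = omega^4*6.
omega raised to a CNF ordinal is a single CNF term: Result = omega^(omega^4*6)

omega^(omega^4*6)


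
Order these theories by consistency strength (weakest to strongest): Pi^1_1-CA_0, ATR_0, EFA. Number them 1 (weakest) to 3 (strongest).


Ordering by consistency strength:
1. EFA
2. ATR_0
3. Pi^1_1-CA_0


Pi^1_1-CA_0=3, ATR_0=2, EFA=1


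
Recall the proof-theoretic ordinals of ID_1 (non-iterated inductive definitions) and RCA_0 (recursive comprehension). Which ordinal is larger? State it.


Proof-theoretic ordinal of ID_1 (non-iterated inductive definitions): psi_0(epsilon_{Omega+1})
Proof-theoretic ordinal of RCA_0 (recursive comprehension): omega^omega
Comparing: omega^omega < psi_0(epsilon_{Omega+1}).
The larger ordinal is psi_0(epsilon_{Omega+1}) (from ID_1 (non-iterated inductive definitions)).

psi_0(epsilon_{Omega+1})
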